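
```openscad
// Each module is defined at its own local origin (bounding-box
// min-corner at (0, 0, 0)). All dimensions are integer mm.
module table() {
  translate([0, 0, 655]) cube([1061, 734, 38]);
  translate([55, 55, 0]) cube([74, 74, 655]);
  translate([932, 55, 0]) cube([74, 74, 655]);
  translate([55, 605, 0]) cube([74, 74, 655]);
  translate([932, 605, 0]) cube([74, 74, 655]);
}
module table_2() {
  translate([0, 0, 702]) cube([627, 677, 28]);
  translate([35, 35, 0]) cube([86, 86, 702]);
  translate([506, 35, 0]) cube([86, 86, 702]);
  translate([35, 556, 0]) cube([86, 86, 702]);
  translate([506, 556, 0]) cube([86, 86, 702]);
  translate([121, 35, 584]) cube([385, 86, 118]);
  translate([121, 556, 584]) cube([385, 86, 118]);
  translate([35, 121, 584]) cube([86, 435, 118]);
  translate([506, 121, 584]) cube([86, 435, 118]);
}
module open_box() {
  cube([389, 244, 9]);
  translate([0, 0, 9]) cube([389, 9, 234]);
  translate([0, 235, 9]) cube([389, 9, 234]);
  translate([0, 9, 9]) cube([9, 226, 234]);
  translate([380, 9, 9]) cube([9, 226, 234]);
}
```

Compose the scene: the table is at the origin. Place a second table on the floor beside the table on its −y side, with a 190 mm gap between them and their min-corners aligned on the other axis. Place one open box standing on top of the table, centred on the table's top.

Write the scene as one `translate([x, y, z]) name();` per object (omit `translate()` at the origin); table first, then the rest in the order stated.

table();
translate([0, -867, 0]) table_2();
translate([336, 245, 693]) open_box();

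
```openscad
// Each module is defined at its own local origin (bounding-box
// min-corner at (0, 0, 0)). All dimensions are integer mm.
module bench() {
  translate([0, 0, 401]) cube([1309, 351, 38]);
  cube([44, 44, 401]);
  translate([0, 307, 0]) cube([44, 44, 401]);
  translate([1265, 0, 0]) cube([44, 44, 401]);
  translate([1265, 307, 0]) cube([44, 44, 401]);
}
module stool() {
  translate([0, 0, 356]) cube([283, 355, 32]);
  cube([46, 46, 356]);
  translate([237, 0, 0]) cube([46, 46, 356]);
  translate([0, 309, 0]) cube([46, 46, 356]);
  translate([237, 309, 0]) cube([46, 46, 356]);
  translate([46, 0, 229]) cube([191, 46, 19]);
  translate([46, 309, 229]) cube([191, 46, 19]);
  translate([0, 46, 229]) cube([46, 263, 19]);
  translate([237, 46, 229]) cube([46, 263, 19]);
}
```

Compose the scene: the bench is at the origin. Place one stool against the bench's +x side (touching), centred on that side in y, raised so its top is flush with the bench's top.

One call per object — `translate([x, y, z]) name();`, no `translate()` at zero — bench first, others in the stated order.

bench();
translate([1309, -2, 51]) stool();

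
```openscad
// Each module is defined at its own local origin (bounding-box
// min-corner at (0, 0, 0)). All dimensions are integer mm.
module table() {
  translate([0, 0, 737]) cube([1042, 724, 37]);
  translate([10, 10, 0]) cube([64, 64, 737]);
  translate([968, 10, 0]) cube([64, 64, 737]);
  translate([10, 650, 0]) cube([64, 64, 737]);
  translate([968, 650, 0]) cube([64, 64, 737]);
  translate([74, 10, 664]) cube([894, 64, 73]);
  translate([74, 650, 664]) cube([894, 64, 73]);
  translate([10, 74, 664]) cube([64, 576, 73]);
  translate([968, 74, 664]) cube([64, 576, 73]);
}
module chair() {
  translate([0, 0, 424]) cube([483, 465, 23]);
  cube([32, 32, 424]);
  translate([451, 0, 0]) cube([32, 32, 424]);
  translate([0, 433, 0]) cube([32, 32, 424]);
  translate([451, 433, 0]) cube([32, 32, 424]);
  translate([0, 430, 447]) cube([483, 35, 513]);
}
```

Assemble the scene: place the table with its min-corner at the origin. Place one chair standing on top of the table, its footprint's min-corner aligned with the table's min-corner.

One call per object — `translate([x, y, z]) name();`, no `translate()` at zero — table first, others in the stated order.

table();
translate([0, 0, 774]) chair();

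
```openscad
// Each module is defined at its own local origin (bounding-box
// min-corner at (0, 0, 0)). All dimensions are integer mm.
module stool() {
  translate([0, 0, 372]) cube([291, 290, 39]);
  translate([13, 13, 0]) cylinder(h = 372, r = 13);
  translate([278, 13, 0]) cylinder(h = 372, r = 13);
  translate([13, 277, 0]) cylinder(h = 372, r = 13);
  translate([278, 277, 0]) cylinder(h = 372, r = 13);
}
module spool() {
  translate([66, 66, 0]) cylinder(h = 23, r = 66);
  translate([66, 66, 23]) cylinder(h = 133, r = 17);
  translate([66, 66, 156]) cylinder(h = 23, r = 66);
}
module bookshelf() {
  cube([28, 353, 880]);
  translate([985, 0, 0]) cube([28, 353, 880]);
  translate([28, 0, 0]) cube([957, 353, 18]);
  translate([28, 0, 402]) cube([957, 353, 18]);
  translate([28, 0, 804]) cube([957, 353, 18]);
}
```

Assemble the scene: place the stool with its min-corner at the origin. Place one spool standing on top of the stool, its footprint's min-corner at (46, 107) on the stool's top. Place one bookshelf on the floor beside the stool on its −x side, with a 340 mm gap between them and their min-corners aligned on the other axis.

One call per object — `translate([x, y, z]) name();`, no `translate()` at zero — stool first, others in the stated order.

stool();
translate([46, 107, 411]) spool();
translate([-1353, 0, 0]) bookshelf();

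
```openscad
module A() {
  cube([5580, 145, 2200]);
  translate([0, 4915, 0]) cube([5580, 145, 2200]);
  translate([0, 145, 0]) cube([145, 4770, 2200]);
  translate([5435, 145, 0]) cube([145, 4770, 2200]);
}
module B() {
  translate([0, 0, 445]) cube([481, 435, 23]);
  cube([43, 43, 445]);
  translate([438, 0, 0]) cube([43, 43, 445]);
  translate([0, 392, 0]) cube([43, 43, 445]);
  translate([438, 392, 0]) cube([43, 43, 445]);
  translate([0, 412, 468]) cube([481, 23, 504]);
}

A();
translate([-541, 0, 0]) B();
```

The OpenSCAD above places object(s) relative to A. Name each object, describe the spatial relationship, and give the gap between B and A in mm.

A is a house frame. B is a chair. The chair is on the floor beside the house frame on its −x side. The gap between the chair and the house frame is 60 mm.

The chair's nearest face is 60 mm from the house frame's −x face.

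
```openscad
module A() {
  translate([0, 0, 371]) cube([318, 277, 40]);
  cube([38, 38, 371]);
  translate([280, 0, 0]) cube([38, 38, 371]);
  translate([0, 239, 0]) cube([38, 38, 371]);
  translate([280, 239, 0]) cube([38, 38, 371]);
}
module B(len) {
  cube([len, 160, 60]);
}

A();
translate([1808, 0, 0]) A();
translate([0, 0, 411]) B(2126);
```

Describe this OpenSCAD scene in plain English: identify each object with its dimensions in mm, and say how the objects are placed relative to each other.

A is a simple wooden stool: a rectangular seat 318 mm (x) by 277 mm (y), 40 mm thick, top face at z = 411 mm, on four square legs, each 38×38 mm in cross-section. The legs rest on z = 0, each flush with a corner of the seat.

B is a rectangular beam 2126 mm long (x), 160 mm deep (y), 60 mm thick (z).

The beam spans the tops of two stools placed 1490 mm apart, resting at z = 411 mm.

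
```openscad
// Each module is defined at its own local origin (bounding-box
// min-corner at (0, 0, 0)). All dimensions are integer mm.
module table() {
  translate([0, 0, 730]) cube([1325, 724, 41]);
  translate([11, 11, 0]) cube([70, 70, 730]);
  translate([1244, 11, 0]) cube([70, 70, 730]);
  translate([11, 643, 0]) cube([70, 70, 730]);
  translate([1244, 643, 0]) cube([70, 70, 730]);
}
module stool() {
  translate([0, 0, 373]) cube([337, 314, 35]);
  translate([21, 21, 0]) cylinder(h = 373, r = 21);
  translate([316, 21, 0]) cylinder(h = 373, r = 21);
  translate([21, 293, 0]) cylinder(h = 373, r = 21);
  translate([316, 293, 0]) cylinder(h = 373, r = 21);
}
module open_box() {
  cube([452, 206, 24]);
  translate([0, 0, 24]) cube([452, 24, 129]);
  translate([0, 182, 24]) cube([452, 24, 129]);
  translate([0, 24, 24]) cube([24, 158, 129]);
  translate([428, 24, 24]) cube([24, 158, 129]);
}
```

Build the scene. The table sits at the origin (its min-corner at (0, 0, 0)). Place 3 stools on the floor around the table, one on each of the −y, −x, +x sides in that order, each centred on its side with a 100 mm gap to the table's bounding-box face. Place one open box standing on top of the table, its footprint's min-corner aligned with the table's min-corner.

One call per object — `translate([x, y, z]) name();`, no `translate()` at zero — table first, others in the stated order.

table();
translate([494, -414, 0]) stool();
translate([-437, 205, 0]) stool();
translate([1425, 205, 0]) stool();
translate([0, 0, 771]) open_box();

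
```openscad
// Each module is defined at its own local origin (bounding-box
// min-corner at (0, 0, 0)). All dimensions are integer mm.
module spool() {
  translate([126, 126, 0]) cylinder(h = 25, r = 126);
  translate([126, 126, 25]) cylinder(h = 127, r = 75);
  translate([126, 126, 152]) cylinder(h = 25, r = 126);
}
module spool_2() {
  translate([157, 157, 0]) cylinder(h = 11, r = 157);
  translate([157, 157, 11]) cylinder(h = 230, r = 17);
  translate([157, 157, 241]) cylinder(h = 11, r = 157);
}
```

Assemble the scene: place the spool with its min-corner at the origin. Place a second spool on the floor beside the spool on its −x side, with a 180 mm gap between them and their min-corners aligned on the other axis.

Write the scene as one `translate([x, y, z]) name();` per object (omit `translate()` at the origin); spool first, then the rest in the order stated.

spool();
translate([-494, 0, 0]) spool_2();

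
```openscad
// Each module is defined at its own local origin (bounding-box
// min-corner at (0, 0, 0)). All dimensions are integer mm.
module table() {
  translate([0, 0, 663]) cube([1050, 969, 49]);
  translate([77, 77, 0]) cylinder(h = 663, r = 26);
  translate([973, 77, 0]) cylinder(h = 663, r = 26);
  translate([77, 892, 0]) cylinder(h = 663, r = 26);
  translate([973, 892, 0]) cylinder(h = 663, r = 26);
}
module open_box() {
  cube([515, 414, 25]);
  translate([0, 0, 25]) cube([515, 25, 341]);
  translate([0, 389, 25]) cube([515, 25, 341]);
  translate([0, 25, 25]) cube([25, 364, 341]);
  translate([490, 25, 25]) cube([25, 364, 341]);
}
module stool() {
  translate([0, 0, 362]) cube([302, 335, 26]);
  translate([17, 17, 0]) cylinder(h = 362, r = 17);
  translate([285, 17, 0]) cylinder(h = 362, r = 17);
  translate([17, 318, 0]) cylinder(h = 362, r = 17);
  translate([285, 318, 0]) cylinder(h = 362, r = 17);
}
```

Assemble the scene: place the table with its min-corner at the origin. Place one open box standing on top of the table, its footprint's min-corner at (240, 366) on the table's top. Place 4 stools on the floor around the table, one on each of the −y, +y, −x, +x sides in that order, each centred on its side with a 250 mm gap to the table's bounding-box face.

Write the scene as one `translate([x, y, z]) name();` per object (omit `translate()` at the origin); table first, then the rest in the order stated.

table();
translate([240, 366, 712]) open_box();
translate([374, -585, 0]) stool();
translate([374, 1219, 0]) stool();
translate([-552, 317, 0]) stool();
translate([1300, 317, 0]) stool();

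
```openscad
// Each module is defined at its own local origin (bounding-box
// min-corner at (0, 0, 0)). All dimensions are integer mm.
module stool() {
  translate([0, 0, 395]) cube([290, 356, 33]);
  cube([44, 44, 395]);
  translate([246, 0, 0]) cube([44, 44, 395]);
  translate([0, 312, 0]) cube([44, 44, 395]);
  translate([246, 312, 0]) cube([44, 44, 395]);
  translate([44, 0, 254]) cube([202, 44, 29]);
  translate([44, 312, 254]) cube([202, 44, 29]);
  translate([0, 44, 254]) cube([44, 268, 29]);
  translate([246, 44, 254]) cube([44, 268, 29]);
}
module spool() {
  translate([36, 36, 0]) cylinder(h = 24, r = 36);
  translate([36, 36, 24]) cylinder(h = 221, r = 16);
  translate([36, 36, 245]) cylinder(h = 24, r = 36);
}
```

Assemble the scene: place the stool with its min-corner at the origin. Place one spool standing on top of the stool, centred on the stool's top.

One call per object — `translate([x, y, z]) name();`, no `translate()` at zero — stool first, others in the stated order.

stool();
translate([109, 142, 428]) spool();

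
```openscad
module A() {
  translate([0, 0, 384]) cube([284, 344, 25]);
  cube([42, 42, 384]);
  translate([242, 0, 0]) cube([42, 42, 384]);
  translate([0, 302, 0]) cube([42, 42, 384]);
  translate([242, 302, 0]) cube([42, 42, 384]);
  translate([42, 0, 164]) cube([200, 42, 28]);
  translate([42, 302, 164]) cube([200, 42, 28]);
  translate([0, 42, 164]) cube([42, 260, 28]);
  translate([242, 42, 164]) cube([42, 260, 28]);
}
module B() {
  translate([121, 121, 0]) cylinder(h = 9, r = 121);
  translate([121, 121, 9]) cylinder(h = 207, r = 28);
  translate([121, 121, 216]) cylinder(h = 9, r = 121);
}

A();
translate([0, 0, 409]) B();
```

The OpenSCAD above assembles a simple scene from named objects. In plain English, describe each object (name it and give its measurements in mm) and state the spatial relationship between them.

A is a simple wooden stool: a rectangular seat 284 mm (x) by 344 mm (y), 25 mm thick, top face at z = 409 mm, on four square legs, each 42×42 mm in cross-section. The legs rest on z = 0, each flush with a corner of the seat. Four stretchers, 42 mm wide and 28 mm tall, connect adjacent legs with their undersides at z = 164 mm, each running between the inner faces of the legs it joins and aligned with the legs' outer faces on the other axis.

B is a spool: two coaxial disc flanges of radius 121 mm and thickness 9 mm, joined by a core cylinder of radius 28 mm and height 207 mm. The lower flange rests on z = 0 and the three cylinders share a vertical axis.

The spool is on top of the stool.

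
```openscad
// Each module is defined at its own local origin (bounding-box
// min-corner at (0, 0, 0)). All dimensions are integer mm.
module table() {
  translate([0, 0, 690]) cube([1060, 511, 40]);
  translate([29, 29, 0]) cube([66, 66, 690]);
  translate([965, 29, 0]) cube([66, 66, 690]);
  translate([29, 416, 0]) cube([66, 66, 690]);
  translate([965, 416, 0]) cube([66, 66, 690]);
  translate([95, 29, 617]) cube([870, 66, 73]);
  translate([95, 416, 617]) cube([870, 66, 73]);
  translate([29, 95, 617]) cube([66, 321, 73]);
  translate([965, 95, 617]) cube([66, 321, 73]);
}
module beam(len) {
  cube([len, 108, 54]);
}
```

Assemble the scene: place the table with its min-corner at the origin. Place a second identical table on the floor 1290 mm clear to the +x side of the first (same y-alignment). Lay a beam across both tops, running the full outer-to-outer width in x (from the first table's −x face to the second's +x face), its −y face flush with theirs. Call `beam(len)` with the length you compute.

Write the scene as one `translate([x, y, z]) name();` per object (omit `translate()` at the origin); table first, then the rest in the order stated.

table();
translate([2350, 0, 0]) table();
translate([0, 0, 730]) beam(3410);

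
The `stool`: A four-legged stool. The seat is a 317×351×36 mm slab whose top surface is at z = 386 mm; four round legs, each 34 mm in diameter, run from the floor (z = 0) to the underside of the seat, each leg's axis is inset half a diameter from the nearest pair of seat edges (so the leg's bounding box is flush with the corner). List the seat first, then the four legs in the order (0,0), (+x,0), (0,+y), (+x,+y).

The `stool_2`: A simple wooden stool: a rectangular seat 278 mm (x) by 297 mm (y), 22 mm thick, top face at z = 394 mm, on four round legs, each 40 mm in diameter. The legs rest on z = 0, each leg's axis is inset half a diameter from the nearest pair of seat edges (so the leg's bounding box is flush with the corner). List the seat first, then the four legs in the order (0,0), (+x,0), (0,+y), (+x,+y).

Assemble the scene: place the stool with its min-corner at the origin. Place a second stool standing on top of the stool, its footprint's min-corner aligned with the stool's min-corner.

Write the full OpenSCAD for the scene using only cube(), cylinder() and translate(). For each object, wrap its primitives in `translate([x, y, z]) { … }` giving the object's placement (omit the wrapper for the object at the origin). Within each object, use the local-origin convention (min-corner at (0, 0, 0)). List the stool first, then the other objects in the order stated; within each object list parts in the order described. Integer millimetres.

translate([0, 0, 350]) cube([317, 351, 36]);
translate([17, 17, 0]) cylinder(h = 350, r = 17);
translate([300, 17, 0]) cylinder(h = 350, r = 17);
translate([17, 334, 0]) cylinder(h = 350, r = 17);
translate([300, 334, 0]) cylinder(h = 350, r = 17);
translate([0, 0, 386]) {
  translate([0, 0, 372]) cube([278, 297, 22]);
  translate([20, 20, 0]) cylinder(h = 372, r = 20);
  translate([258, 20, 0]) cylinder(h = 372, r = 20);
  translate([20, 277, 0]) cylinder(h = 372, r = 20);
  translate([258, 277, 0]) cylinder(h = 372, r = 20);
}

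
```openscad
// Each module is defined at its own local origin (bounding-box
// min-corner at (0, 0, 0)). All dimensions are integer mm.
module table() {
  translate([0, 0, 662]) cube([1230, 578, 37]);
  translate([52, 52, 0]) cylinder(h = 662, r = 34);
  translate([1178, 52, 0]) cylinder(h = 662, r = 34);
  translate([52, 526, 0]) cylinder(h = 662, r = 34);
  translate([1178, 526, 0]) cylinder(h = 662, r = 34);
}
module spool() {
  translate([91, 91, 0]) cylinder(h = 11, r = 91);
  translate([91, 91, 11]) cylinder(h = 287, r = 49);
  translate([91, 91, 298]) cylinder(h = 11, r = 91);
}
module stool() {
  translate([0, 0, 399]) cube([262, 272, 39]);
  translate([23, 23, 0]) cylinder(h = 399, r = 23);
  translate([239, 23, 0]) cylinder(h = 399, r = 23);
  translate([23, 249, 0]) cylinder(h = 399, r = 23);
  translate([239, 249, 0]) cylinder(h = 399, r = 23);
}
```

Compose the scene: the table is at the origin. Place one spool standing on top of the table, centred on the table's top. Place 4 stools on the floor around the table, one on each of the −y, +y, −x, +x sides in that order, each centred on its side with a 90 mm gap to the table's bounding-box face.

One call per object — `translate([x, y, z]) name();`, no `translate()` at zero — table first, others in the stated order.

table();
translate([524, 198, 699]) spool();
translate([484, -362, 0]) stool();
translate([484, 668, 0]) stool();
translate([-352, 153, 0]) stool();
translate([1320, 153, 0]) stool();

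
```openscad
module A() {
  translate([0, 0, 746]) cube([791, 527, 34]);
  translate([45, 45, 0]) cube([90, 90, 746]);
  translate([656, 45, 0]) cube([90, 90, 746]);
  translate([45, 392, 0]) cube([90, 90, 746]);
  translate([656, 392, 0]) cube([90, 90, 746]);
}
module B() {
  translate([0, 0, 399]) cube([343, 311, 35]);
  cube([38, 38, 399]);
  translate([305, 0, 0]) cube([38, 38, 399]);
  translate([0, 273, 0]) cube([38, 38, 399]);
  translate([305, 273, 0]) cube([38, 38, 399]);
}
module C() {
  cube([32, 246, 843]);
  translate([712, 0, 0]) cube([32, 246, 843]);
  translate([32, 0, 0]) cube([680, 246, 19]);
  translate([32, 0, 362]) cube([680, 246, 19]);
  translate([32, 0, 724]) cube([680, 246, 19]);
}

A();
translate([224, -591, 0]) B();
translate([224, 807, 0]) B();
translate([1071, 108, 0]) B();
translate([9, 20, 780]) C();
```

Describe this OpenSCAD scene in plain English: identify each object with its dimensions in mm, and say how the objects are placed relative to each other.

A is a table: top 791 mm (x) × 527 mm (y), 34 mm thick, upper face at z = 780 mm, on four 90×90 mm square legs, each inset 45 mm from the nearest pair of top edges, running from z = 0 to the bottom of the top.

B is a four-legged stool. The seat is a 343×311×35 mm slab whose top surface is at z = 434 mm; four square legs, each 38×38 mm in cross-section, run from the floor (z = 0) to the underside of the seat, each flush with a corner of the seat.

C is a bookshelf 744 mm wide overall, 246 mm deep and 843 mm tall. The two sides are 32 mm thick vertical panels. 3 horizontal shelves of 19 mm thickness span between the inner faces of the sides; the lowest shelf sits on the floor and shelves are stacked with a clear vertical gap of 343 mm between each pair.

Three stools sit around the table at the −y, +y, +x sides. The bookshelf is on top of the table.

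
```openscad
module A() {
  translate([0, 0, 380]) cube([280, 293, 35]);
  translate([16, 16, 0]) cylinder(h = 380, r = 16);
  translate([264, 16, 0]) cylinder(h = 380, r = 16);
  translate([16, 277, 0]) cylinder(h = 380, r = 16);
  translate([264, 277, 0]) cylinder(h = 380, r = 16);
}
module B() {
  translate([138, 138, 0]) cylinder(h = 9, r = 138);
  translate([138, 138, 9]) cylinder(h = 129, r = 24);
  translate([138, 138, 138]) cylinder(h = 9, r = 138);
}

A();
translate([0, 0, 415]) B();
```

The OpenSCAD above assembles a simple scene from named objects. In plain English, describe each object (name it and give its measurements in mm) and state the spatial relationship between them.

A is a four-legged stool. The seat is a 280×293×35 mm slab whose top surface is at z = 415 mm; four round legs, each 32 mm in diameter, run from the floor (z = 0) to the underside of the seat, each leg's axis is inset half a diameter from the nearest pair of seat edges (so the leg's bounding box is flush with the corner).

B is a spool: two coaxial disc flanges of radius 138 mm and thickness 9 mm, joined by a core cylinder of radius 24 mm and height 129 mm. The lower flange rests on z = 0 and the three cylinders share a vertical axis.

The spool is on top of the stool.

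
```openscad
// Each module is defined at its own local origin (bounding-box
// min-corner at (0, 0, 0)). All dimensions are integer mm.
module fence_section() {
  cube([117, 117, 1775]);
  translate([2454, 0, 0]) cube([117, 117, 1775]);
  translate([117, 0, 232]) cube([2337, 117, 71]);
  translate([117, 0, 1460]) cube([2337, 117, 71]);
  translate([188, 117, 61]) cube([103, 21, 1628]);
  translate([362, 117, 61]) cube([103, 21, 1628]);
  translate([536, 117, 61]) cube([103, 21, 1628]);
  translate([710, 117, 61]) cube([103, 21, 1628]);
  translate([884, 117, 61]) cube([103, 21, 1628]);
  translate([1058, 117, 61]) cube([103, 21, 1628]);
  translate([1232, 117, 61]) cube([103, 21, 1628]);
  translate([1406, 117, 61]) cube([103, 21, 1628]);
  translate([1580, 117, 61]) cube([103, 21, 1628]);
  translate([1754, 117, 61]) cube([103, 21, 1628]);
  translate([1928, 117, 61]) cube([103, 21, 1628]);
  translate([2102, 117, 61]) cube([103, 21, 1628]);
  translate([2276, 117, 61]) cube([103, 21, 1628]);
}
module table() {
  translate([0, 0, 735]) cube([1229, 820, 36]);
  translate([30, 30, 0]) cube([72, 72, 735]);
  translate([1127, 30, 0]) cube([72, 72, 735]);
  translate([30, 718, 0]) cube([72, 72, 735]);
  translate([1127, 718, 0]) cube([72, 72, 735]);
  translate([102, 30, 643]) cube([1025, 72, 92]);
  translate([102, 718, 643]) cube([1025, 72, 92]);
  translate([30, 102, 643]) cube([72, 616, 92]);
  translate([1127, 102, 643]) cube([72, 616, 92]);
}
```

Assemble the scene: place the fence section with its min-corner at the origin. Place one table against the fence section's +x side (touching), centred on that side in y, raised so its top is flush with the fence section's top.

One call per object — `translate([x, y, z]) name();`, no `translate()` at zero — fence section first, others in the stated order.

fence_section();
translate([2571, -341, 1004]) table();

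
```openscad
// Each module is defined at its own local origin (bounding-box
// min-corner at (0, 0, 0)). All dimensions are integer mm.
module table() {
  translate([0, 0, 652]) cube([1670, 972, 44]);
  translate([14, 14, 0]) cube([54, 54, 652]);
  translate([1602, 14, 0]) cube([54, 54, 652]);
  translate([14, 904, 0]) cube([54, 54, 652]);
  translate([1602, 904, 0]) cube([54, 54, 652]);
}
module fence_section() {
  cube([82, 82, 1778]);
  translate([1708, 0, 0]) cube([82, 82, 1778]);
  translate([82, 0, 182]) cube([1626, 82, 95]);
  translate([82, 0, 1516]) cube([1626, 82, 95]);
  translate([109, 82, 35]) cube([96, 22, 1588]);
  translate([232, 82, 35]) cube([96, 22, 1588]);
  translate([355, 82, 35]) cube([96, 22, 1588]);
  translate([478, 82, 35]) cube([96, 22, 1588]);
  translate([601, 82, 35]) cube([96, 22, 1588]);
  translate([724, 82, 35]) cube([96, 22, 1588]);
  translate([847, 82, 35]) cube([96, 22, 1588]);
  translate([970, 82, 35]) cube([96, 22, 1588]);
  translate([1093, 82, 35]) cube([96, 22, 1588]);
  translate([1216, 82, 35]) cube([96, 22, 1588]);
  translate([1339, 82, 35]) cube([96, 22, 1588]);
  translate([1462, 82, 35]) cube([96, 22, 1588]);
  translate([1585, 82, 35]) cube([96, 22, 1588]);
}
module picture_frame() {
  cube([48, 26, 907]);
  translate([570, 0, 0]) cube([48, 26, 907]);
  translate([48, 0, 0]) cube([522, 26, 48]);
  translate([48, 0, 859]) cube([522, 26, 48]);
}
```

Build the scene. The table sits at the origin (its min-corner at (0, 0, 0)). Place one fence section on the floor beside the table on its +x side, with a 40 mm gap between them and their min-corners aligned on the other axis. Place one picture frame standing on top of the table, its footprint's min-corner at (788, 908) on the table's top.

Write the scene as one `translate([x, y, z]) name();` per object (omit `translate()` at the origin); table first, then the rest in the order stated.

table();
translate([1710, 0, 0]) fence_section();
translate([788, 908, 696]) picture_frame();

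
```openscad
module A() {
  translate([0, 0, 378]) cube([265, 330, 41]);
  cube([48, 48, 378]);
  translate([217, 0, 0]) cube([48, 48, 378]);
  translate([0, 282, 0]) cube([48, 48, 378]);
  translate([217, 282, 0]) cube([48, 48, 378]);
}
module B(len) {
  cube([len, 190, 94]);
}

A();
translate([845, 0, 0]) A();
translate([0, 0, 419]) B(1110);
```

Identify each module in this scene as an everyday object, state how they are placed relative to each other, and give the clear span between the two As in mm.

Second stool starts at x = 845; first ends at x = 265; clear span = 845 − 265 = 580 mm.

A is a stool. B is a beam. A beam spans the tops of two stools. The clear span between the two stools is 580 mm.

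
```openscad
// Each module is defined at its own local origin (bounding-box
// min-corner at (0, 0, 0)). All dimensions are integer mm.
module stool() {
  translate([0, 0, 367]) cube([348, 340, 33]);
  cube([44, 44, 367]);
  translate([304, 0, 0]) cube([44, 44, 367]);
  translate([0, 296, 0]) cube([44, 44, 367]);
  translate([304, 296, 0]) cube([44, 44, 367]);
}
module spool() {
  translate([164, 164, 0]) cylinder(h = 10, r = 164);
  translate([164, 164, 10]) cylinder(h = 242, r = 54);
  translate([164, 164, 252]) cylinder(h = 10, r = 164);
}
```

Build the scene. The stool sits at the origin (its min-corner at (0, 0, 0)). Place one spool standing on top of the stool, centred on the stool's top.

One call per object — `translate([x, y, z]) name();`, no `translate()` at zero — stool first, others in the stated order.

stool();
translate([10, 6, 400]) spool();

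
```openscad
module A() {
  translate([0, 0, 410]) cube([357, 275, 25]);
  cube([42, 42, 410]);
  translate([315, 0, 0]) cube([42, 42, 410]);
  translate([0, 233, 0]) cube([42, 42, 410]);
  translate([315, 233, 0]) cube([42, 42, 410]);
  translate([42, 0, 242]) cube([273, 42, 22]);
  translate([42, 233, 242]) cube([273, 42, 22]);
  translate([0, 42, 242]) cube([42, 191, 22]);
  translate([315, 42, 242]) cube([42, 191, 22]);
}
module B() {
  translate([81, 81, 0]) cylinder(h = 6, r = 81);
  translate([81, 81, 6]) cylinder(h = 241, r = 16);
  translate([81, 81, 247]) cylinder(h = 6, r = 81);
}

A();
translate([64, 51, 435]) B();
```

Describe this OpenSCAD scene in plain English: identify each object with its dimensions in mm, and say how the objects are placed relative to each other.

A is a four-legged stool. The seat is a 357×275×25 mm slab whose top surface is at z = 435 mm; four square legs, each 42×42 mm in cross-section, run from the floor (z = 0) to the underside of the seat, each flush with a corner of the seat. Four stretchers, 42 mm wide and 22 mm tall, connect adjacent legs with their undersides at z = 242 mm, each running between the inner faces of the legs it joins and aligned with the legs' outer faces on the other axis.

B is a spool: two coaxial disc flanges of radius 81 mm and thickness 6 mm, joined by a core cylinder of radius 16 mm and height 241 mm. The lower flange rests on z = 0 and the three cylinders share a vertical axis.

The spool is on top of the stool.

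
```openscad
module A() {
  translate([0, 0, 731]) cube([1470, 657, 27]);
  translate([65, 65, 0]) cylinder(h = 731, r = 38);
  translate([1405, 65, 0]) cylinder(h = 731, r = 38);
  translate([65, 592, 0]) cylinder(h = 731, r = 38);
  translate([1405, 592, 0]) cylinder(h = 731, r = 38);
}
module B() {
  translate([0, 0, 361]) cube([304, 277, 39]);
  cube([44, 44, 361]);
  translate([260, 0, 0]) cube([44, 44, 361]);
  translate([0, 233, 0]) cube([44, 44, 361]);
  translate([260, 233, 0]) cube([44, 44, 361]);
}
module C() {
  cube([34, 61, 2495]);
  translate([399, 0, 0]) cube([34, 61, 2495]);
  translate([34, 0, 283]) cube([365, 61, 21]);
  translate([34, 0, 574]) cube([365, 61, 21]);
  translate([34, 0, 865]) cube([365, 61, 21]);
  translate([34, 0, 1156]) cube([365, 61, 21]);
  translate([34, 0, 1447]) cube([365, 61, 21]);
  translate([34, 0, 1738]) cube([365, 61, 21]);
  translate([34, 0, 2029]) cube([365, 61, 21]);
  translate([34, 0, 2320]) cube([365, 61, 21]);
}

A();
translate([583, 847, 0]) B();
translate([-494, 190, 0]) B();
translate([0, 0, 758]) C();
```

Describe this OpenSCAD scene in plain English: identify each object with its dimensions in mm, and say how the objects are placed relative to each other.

A is a rectangular dining table. The top is 1470×657×27 mm with its upper surface at z = 758 mm. It stands on four round legs of 76 mm diameter, each leg's bounding box inset 27 mm from the nearest pair of top edges, running from the floor to the underside of the top.

B is a simple wooden stool: a rectangular seat 304 mm (x) by 277 mm (y), 39 mm thick, top face at z = 400 mm, on four square legs, each 44×44 mm in cross-section. The legs rest on z = 0, each flush with a corner of the seat.

C is a wooden ladder with two side rails of 34×61 mm section and 2495 mm height, set 433 mm apart overall. Between them run 8 rectangular rungs (61 mm deep, 21 mm thick), front faces flush with the rails' −y face. The bottom of the first rung is 283 mm above the floor and each subsequent rung is 291 mm higher than the one below.

Two stools sit around the table at the +y, −x sides. The ladder is on top of the table.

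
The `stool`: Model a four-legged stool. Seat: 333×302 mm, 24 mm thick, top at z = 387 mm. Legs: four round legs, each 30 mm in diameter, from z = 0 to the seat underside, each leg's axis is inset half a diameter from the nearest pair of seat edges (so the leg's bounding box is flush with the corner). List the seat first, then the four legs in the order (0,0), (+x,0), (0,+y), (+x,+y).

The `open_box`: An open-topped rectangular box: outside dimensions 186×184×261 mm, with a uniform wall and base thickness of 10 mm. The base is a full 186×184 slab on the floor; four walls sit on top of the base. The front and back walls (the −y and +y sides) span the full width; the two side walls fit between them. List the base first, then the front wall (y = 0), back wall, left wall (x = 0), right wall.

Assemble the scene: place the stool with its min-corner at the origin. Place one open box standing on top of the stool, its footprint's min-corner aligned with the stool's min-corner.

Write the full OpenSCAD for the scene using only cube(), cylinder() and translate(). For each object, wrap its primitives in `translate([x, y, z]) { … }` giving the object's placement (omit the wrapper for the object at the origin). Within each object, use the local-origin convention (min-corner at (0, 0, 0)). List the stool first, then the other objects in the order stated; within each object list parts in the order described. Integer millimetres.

translate([0, 0, 363]) cube([333, 302, 24]);
translate([15, 15, 0]) cylinder(h = 363, r = 15);
translate([318, 15, 0]) cylinder(h = 363, r = 15);
translate([15, 287, 0]) cylinder(h = 363, r = 15);
translate([318, 287, 0]) cylinder(h = 363, r = 15);
translate([0, 0, 387]) {
  cube([186, 184, 10]);
  translate([0, 0, 10]) cube([186, 10, 251]);
  translate([0, 174, 10]) cube([186, 10, 251]);
  translate([0, 10, 10]) cube([10, 164, 251]);
  translate([176, 10, 10]) cube([10, 164, 251]);
}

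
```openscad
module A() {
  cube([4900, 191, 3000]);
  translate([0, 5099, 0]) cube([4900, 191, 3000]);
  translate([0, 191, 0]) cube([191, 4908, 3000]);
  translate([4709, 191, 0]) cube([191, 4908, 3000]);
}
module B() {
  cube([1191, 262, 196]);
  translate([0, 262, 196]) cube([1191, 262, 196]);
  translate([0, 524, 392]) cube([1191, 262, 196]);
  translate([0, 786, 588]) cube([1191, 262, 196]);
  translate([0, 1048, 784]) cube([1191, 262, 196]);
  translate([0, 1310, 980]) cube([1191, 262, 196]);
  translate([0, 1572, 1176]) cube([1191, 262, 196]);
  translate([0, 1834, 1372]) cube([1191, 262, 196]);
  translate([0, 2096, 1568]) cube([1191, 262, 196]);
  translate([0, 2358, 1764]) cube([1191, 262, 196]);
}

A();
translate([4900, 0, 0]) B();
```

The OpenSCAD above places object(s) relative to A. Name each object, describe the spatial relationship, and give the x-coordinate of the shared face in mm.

A is a house frame. B is a staircase. The staircase is against the house frame's +x side, with their −y faces flush. The x-coordinate of the shared face is 4900 mm.

The house frame's +x face and the staircase's −x face are both at x = 4900 mm.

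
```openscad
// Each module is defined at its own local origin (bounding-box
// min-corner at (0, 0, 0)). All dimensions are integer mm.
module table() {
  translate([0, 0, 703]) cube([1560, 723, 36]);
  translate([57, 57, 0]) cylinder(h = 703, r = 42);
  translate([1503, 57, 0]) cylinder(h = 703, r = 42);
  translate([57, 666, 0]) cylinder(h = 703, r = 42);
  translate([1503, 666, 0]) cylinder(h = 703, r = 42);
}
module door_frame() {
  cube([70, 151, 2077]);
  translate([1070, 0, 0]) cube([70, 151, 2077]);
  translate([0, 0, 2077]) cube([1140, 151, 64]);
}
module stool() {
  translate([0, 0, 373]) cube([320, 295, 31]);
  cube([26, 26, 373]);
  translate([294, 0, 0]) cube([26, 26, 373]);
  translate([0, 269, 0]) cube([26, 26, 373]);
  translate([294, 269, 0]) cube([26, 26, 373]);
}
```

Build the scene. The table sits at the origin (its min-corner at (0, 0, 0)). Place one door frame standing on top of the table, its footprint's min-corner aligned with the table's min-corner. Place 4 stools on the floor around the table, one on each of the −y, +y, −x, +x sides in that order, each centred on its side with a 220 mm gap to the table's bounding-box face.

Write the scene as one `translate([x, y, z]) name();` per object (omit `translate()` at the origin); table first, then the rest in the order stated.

table();
translate([0, 0, 739]) door_frame();
translate([620, -515, 0]) stool();
translate([620, 943, 0]) stool();
translate([-540, 214, 0]) stool();
translate([1780, 214, 0]) stool();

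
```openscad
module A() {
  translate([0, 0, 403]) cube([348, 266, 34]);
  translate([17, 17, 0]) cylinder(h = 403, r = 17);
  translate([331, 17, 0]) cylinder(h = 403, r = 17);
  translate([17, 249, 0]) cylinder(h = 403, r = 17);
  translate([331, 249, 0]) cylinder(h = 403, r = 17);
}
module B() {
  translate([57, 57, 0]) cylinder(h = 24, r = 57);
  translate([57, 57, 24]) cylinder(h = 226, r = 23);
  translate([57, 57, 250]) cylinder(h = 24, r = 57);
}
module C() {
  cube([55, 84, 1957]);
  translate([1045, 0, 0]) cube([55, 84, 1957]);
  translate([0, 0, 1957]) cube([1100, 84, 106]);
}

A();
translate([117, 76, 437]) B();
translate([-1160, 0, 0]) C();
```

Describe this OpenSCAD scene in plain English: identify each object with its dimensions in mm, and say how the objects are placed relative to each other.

A is a four-legged stool. The seat is a 348×266×34 mm slab whose top surface is at z = 437 mm; four round legs, each 34 mm in diameter, run from the floor (z = 0) to the underside of the seat, each leg's axis is inset half a diameter from the nearest pair of seat edges (so the leg's bounding box is flush with the corner).

B is a spool: two coaxial disc flanges of radius 57 mm and thickness 24 mm, joined by a core cylinder of radius 23 mm and height 226 mm. The lower flange rests on z = 0 and the three cylinders share a vertical axis.

C is a rectangular door frame: two vertical jambs of 55×84 mm section, 1957 mm tall, with a clear opening 990 mm wide between their inner faces. A header 106 mm tall and 84 mm deep lies on top of the jambs and spans the full outside width.

The spool is on top of the stool, centred. The door frame is on the floor beside the stool on its −x side.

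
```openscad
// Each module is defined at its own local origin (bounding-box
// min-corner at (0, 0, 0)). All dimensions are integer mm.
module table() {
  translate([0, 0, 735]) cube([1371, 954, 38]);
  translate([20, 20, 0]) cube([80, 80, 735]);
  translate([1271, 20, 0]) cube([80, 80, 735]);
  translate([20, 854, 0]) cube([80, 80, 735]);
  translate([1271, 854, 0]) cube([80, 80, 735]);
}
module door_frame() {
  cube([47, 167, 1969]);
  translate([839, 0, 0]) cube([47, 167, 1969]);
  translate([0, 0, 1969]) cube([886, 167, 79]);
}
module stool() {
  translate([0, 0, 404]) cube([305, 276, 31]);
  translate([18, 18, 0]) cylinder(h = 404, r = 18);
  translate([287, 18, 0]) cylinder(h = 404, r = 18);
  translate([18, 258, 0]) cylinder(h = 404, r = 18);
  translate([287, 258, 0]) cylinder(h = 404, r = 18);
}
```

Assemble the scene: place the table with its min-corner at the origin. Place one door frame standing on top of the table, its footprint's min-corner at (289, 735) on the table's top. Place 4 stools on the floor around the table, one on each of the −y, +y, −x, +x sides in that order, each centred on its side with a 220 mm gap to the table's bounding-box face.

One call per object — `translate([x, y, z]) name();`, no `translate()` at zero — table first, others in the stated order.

table();
translate([289, 735, 773]) door_frame();
translate([533, -496, 0]) stool();
translate([533, 1174, 0]) stool();
translate([-525, 339, 0]) stool();
translate([1591, 339, 0]) stool();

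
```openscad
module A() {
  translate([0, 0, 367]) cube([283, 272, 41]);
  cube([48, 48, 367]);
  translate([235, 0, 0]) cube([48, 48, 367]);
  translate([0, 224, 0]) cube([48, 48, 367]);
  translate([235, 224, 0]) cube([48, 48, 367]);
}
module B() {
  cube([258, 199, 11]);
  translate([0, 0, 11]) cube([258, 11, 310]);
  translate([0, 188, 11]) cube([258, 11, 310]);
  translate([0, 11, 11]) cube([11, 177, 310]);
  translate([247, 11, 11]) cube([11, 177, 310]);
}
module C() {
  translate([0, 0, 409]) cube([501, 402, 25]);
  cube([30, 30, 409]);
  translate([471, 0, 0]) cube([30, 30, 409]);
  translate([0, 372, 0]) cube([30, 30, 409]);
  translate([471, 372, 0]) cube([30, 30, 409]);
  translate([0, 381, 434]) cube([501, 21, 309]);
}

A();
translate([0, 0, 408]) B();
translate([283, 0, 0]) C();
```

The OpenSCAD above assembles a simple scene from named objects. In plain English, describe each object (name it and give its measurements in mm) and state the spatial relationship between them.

A is a simple wooden stool: a rectangular seat 283 mm (x) by 272 mm (y), 41 mm thick, top face at z = 408 mm, on four square legs, each 48×48 mm in cross-section. The legs rest on z = 0, each flush with a corner of the seat.

B is an open-topped rectangular box: outside dimensions 258×199×321 mm, with a uniform wall and base thickness of 11 mm. The base is a full 258×199 slab on the floor; four walls sit on top of the base. The front and back walls (the −y and +y sides) span the full width; the two side walls fit between them.

C is a chair: 501×402 mm seat, 25 mm thick, top at z = 434 mm, on four 30 mm square corner legs flush with the seat edges. A 21 mm thick backrest slab spans the full seat width, extending 309 mm above the seat top, its back face flush with the seat's +y edge.

The open box is on top of the stool. The chair is against the stool's +x side, with their −y faces flush.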